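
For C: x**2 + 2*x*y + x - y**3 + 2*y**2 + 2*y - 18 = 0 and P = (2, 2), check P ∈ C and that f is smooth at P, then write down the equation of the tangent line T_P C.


Tangent line at P: 9*x + 2*y - 22 = 0.

Step 1: f(2, 2) = 0, so P lies on C.
Step 2: partial derivatives
  f_x(x, y) = 2*x + 2*y + 1, f_y(x, y) = 2*x - 3*y**2 + 4*y + 2.
  f_x(P) = 9, f_y(P) = 2 (gradient nonzero, so P is smooth).
Step 3: tangent line at P: 9·(x − 2) + 2·(y − 2) = 0.
Expanding: 9*x + 2*y - 22 = 0.


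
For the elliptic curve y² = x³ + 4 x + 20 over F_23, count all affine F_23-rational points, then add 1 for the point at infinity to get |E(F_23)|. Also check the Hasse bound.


Affine points = {(1, 5), (1, 18), (2, 6), (2, 17), (3, 6), (3, 17), (4, 10), (4, 13), (5, 2), (5, 21), (7, 0), (8, 9), (8, 14), (9, 7), (9, 16), (10, 5), (10, 18), (12, 5), (12, 18), (18, 6), (18, 17), (19, 3), (19, 20), (20, 2), (20, 21), (21, 2), (21, 21)}; affine count = 27; |E(F_23)| = 28.

Discriminant check: Δ ∝ 4a³ + 27b² = 4·4³ + 27·20² = 4·64 + 27·400 ≡ 16 (mod 23). Nonzero ⇒ E is nonsingular.
For each x ∈ F_23, compute rhs = x³ + 4·x + 20 mod 23, then count y ∈ F_23 with y² ≡ rhs.
  x = 0: rhs = 20, matching y values: none (0 points).
  x = 1: rhs = 2, matching y values: 5, 18 (2 points).
  x = 2: rhs = 13, matching y values: 6, 17 (2 points).
  x = 3: rhs = 13, matching y values: 6, 17 (2 points).
  x = 4: rhs = 8, matching y values: 10, 13 (2 points).
  x = 5: rhs = 4, matching y values: 2, 21 (2 points).
  x = 6: rhs = 7, matching y values: none (0 points).
  x = 7: rhs = 0, matching y values: 0 (1 points).
  x = 8: rhs = 12, matching y values: 9, 14 (2 points).
  x = 9: rhs = 3, matching y values: 7, 16 (2 points).
  x = 10: rhs = 2, matching y values: 5, 18 (2 points).
  x = 11: rhs = 15, matching y values: none (0 points).
  x = 12: rhs = 2, matching y values: 5, 18 (2 points).
  x = 13: rhs = 15, matching y values: none (0 points).
  x = 14: rhs = 14, matching y values: none (0 points).
  x = 15: rhs = 5, matching y values: none (0 points).
  x = 16: rhs = 17, matching y values: none (0 points).
  x = 17: rhs = 10, matching y values: none (0 points).
  x = 18: rhs = 13, matching y values: 6, 17 (2 points).
  x = 19: rhs = 9, matching y values: 3, 20 (2 points).
  x = 20: rhs = 4, matching y values: 2, 21 (2 points).
  x = 21: rhs = 4, matching y values: 2, 21 (2 points).
  x = 22: rhs = 15, matching y values: none (0 points).
Total affine count: 27.
Full point count |E(F_23)| = 27 + 1 = 28.
Hasse bound: |28 − (23+1)| = |4| = 4 ≤ 2√23 ≈ 9.5917 ✓.


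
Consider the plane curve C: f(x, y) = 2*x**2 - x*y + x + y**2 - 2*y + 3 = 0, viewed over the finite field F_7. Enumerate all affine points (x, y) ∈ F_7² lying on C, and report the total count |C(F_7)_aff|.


Affine F_7-points: ∅; count = 0.

For each of the 49 pairs (x, y) ∈ F_7², evaluate f(x, y) mod 7. Record the zeros.
  x = 0: [0↦3, 1↦2, 2↦3, 3↦6, 4↦4, 5↦4, 6↦6]  zeros at y ∈ ∅
  x = 1: [0↦6, 1↦4, 2↦4, 3↦6, 4↦3, 5↦2, 6↦3]  zeros at y ∈ ∅
  x = 2: [0↦6, 1↦3, 2↦2, 3↦3, 4↦6, 5↦4, 6↦4]  zeros at y ∈ ∅
  x = 3: [0↦3, 1↦6, 2↦4, 3↦4, 4↦6, 5↦3, 6↦2]  zeros at y ∈ ∅
  x = 4: [0↦4, 1↦6, 2↦3, 3↦2, 4↦3, 5↦6, 6↦4]  zeros at y ∈ ∅
  x = 5: [0↦2, 1↦3, 2↦6, 3↦4, 4↦4, 5↦6, 6↦3]  zeros at y ∈ ∅
  x = 6: [0↦4, 1↦4, 2↦6, 3↦3, 4↦2, 5↦3, 6↦6]  zeros at y ∈ ∅
Collecting zeros: affine points = ∅.
Total count |C(F_7)_aff| = 0.


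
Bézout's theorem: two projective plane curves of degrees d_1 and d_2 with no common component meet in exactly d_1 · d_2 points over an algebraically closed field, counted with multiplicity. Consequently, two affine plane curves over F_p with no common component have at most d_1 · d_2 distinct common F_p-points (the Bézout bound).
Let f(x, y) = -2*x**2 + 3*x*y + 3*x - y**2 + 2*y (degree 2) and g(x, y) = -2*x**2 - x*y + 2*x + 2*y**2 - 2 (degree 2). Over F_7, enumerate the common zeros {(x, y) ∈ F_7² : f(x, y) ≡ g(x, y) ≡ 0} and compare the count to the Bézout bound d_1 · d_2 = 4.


Common zeros: {(3, 5), (4, 1), (5, 0), (6, 5)}; count = 4; Bézout bound = 4.

deg(f) = 2, deg(g) = 2, so Bézout bound = 4.
Scan x ∈ F_7. For each x, list the y ∈ F_7 with f(x, y) ≡ 0 and those with g(x, y) ≡ 0 (mod 7); the common zeros in that column are the intersection.
  x = 0: f ≡ 0 at y ∈ {0, 2}; g ≡ 0 at y ∈ {1, 6}; common: ∅.
  x = 1: f ≡ 0 at y ∈ {2, 3}; g ≡ 0 at y ∈ ∅; common: ∅.
  x = 2: f ≡ 0 at y ∈ {4}; g ≡ 0 at y ∈ ∅; common: ∅.
  x = 3: f ≡ 0 at y ∈ {5, 6}; g ≡ 0 at y ∈ {0, 5}; common: {5}.
  x = 4: f ≡ 0 at y ∈ {1, 6}; g ≡ 0 at y ∈ {1}; common: {1}.
  x = 5: f ≡ 0 at y ∈ {0, 3}; g ≡ 0 at y ∈ {0, 6}; common: {0}.
  x = 6: f ≡ 0 at y ∈ {1, 5}; g ≡ 0 at y ∈ {5}; common: {5}.
Collecting: common zeros = {(3, 5), (4, 1), (5, 0), (6, 5)}, so the count is 4.
Comparison with the Bézout bound: 4 ≤ 4 = deg(f)·deg(g), as expected for curves with no common component (the bound is attained).


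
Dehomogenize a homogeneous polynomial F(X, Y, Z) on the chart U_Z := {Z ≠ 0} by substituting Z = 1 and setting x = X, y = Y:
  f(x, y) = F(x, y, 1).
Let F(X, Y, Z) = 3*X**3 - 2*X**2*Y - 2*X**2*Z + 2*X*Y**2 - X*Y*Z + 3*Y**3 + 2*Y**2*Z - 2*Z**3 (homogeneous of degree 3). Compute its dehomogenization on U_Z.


f(x, y) = 3*x**3 - 2*x**2*y - 2*x**2 + 2*x*y**2 - x*y + 3*y**3 + 2*y**2 - 2

On U_Z we set Z = 1. Each monomial c·X^i·Y^j·Z^k in F becomes c·x^i·y^j·1^k = c·x^i·y^j.
Substituting Z = 1: F(X, Y, 1) = 3*x**3 - 2*x**2*y - 2*x**2 + 2*x*y**2 - x*y + 3*y**3 + 2*y**2 - 2.
Note: deg(f) ≤ deg(F) = 3; strict inequality happens when F is divisible by Z (lost terms).


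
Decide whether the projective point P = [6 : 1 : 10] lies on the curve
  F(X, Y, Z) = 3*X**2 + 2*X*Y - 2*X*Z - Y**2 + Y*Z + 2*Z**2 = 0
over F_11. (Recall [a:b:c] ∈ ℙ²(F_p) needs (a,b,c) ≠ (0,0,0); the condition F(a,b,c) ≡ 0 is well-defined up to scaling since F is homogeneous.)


F(6,1,10) ≡ 0 (mod 11); P is on the curve.

Evaluate F(6, 1, 10) term-by-term (mod 11).
  3*X**2 ↦ 3·36·1·1 = 108
  2*X*Y ↦ 2·6·1·1 = 12
  -2*X*Z ↦ -2·6·1·10 = -120
  -Y**2 ↦ -1·1·1·1 = -1
  Y*Z ↦ 1·1·1·10 = 10
  2*Z**2 ↦ 2·1·1·100 = 200
Sum: F(6, 1, 10) = (108) + (12) + (-120) + (-1) + (10) + (200) = 209.
Reducing mod 11: 209 ≡ 0 (mod 11).
Since F(a, b, c) ≡ 0 (mod 11), P lies on the curve.


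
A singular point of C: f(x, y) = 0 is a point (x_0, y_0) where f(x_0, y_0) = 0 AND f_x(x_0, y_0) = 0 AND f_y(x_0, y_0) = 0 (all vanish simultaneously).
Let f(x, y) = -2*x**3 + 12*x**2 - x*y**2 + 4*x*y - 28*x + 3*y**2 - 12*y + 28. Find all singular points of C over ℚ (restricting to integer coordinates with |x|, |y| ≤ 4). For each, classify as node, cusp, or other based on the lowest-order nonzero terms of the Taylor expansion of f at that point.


Singular points: {(2, 2)}; classification: cusp.

Compute partial derivatives:
  f_x = -6*x**2 + 24*x - y**2 + 4*y - 28.
  f_y = -2*x*y + 4*x + 6*y - 12.
Scan x_0 ∈ {−4, ..., 4}. For each x_0, f_y(x_0, y) is a polynomial in y; find its integer roots y ∈ {−4, ..., 4}, then test f_x and f at those candidates.
  x = -4: f_y(-4, y) = 14*y - 28; vanishes at y ∈ {2}. (-4, 2): f_x = -216 ≠ 0.
  x = -3: f_y(-3, y) = 12*y - 24; vanishes at y ∈ {2}. (-3, 2): f_x = -150 ≠ 0.
  x = -2: f_y(-2, y) = 10*y - 20; vanishes at y ∈ {2}. (-2, 2): f_x = -96 ≠ 0.
  x = -1: f_y(-1, y) = 8*y - 16; vanishes at y ∈ {2}. (-1, 2): f_x = -54 ≠ 0.
  x = 0: f_y(0, y) = 6*y - 12; vanishes at y ∈ {2}. (0, 2): f_x = -24 ≠ 0.
  x = 1: f_y(1, y) = 4*y - 8; vanishes at y ∈ {2}. (1, 2): f_x = -6 ≠ 0.
  x = 2: f_y(2, y) = 2*y - 4; vanishes at y ∈ {2}. (2, 2): f_x = 0, f = 0 — SINGULAR.
  x = 3: f_y(3, y) = 0; vanishes at y ∈ {-4, -3, -2, -1, 0, 1, 2, 3, 4}. (3, -4): f_x = -42 ≠ 0; (3, -3): f_x = -31 ≠ 0; (3, -2): f_x = -22 ≠ 0; (3, -1): f_x = -15 ≠ 0; (3, 0): f_x = -10 ≠ 0; (3, 1): f_x = -7 ≠ 0; (3, 2): f_x = -6 ≠ 0; (3, 3): f_x = -7 ≠ 0; (3, 4): f_x = -10 ≠ 0.
  x = 4: f_y(4, y) = 4 - 2*y; vanishes at y ∈ {2}. (4, 2): f_x = -24 ≠ 0.
Only singular point on the grid: (2, 2).
Classify: substitute x = 2 + u, y = 2 + v and expand: f = -2*u**3 - u*v**2 + v**2.
No constant or linear terms (consistent with a singular point). Quadratic part: v**2. Cubic part: -2*u**3 - u*v**2.
The quadratic part v**2 is a perfect square, so there is a single (double) tangent line v = 0, i.e. y = 2. Restricting the cubic part to that line (v = 0) leaves -2*u**3 ≠ 0, so f is not divisible by v and the branch is v² ≈ 2*u**3 to lowest order — this is a cusp.
Classification: cusp.


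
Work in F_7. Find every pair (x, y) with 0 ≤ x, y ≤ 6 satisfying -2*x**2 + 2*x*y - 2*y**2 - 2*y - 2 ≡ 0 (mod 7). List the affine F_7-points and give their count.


Affine F_7-points: {(0, 2), (0, 4), (2, 2), (2, 6), (4, 4), (4, 6)}; count = 6.

For each of the 49 pairs (x, y) ∈ F_7², evaluate f(x, y) mod 7. Record the zeros.
  x = 0: [0↦5, 1↦1, 2↦0, 3↦2, 4↦0, 5↦1, 6↦5]  zeros at y ∈ {2, 4}
  x = 1: [0↦3, 1↦1, 2↦2, 3↦6, 4↦6, 5↦2, 6↦1]  zeros at y ∈ ∅
  x = 2: [0↦4, 1↦4, 2↦0, 3↦6, 4↦1, 5↦6, 6↦0]  zeros at y ∈ {2, 6}
  x = 3: [0↦1, 1↦3, 2↦1, 3↦2, 4↦6, 5↦6, 6↦2]  zeros at y ∈ ∅
  x = 4: [0↦1, 1↦5, 2↦5, 3↦1, 4↦0, 5↦2, 6↦0]  zeros at y ∈ {4, 6}
  x = 5: [0↦4, 1↦3, 2↦5, 3↦3, 4↦4, 5↦1, 6↦1]  zeros at y ∈ ∅
  x = 6: [0↦3, 1↦4, 2↦1, 3↦1, 4↦4, 5↦3, 6↦5]  zeros at y ∈ ∅
Collecting zeros: affine points = {(0, 2), (0, 4), (2, 2), (2, 6), (4, 4), (4, 6)}.
Total count |C(F_7)_aff| = 6.


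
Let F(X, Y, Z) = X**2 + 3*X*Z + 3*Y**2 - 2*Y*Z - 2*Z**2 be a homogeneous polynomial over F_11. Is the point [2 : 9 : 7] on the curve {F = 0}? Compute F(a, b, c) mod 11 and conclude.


F(2,9,7) ≡ 10 (mod 11); P is NOT on the curve.

Evaluate F(2, 9, 7) term-by-term (mod 11).
  X**2 ↦ 1·4·1·1 = 4
  3*X*Z ↦ 3·2·1·7 = 42
  3*Y**2 ↦ 3·1·81·1 = 243
  -2*Y*Z ↦ -2·1·9·7 = -126
  -2*Z**2 ↦ -2·1·1·49 = -98
Sum: F(2, 9, 7) = (4) + (42) + (243) + (-126) + (-98) = 65.
Reducing mod 11: 65 ≡ 10 (mod 11).
Since F(a, b, c) ≡ 10 ≠ 0 (mod 11), P does NOT lie on the curve.


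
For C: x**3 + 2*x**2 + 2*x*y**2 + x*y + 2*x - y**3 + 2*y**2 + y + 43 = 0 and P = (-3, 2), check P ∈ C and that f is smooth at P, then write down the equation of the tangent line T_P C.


Tangent line at P: 27*x - 30*y + 141 = 0.

Step 1: f(-3, 2) = 0, so P lies on C.
Step 2: partial derivatives
  f_x(x, y) = 3*x**2 + 4*x + 2*y**2 + y + 2, f_y(x, y) = 4*x*y + x - 3*y**2 + 4*y + 1.
  f_x(P) = 27, f_y(P) = -30 (gradient nonzero, so P is smooth).
Step 3: tangent line at P: 27·(x − -3) + -30·(y − 2) = 0.
Expanding: 27*x - 30*y + 141 = 0.


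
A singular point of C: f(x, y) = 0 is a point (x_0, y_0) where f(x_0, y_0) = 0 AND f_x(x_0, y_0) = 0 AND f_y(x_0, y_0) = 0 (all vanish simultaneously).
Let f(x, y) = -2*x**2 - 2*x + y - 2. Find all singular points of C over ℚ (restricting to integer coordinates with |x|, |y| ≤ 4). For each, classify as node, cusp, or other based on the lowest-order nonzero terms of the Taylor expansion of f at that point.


No singular points in the scanned grid; C is smooth there.

Compute partial derivatives:
  f_x = -4*x - 2.
  f_y = 1.
f_y = 1 is a nonzero constant, so f_y never vanishes: no point (x, y) can satisfy f = f_x = f_y = 0. In particular no (x, y) ∈ {−4, ..., 4}² is singular; the curve is smooth.


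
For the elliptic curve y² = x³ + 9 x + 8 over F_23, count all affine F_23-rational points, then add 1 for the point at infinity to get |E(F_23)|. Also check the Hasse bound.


Affine points = {(0, 10), (0, 13), (1, 8), (1, 15), (3, 4), (3, 19), (4, 4), (4, 19), (6, 5), (6, 18), (7, 0), (9, 6), (9, 17), (11, 9), (11, 14), (12, 2), (12, 21), (14, 7), (14, 16), (16, 4), (16, 19), (19, 0), (20, 0)}; affine count = 23; |E(F_23)| = 24.

Discriminant check: Δ ∝ 4a³ + 27b² = 4·9³ + 27·8² = 4·729 + 27·64 ≡ 21 (mod 23). Nonzero ⇒ E is nonsingular.
For each x ∈ F_23, compute rhs = x³ + 9·x + 8 mod 23, then count y ∈ F_23 with y² ≡ rhs.
  x = 0: rhs = 8, matching y values: 10, 13 (2 points).
  x = 1: rhs = 18, matching y values: 8, 15 (2 points).
  x = 2: rhs = 11, matching y values: none (0 points).
  x = 3: rhs = 16, matching y values: 4, 19 (2 points).
  x = 4: rhs = 16, matching y values: 4, 19 (2 points).
  x = 5: rhs = 17, matching y values: none (0 points).
  x = 6: rhs = 2, matching y values: 5, 18 (2 points).
  x = 7: rhs = 0, matching y values: 0 (1 points).
  x = 8: rhs = 17, matching y values: none (0 points).
  x = 9: rhs = 13, matching y values: 6, 17 (2 points).
  x = 10: rhs = 17, matching y values: none (0 points).
  x = 11: rhs = 12, matching y values: 9, 14 (2 points).
  x = 12: rhs = 4, matching y values: 2, 21 (2 points).
  x = 13: rhs = 22, matching y values: none (0 points).
  x = 14: rhs = 3, matching y values: 7, 16 (2 points).
  x = 15: rhs = 22, matching y values: none (0 points).
  x = 16: rhs = 16, matching y values: 4, 19 (2 points).
  x = 17: rhs = 14, matching y values: none (0 points).
  x = 18: rhs = 22, matching y values: none (0 points).
  x = 19: rhs = 0, matching y values: 0 (1 points).
  x = 20: rhs = 0, matching y values: 0 (1 points).
  x = 21: rhs = 5, matching y values: none (0 points).
  x = 22: rhs = 21, matching y values: none (0 points).
Total affine count: 23.
Full point count |E(F_23)| = 23 + 1 = 24.
Hasse bound: |24 − (23+1)| = |0| = 0 ≤ 2√23 ≈ 9.5917 ✓.


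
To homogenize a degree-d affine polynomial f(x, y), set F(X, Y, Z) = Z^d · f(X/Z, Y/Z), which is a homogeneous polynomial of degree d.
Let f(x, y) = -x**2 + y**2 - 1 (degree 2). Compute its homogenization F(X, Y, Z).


F(X, Y, Z) = -X**2 + Y**2 - Z**2

deg(f) = 2.
Substitute x = X/Z, y = Y/Z into f, then multiply by Z^2.
  monomial -1·x^2·y^0 ↦ -1·X^2·Y^0·Z^0.
  monomial 1·x^0·y^2 ↦ 1·X^0·Y^2·Z^0.
  monomial -1·x^0·y^0 ↦ -1·X^0·Y^0·Z^2.
Collecting: F(X, Y, Z) = -X**2 + Y**2 - Z**2.


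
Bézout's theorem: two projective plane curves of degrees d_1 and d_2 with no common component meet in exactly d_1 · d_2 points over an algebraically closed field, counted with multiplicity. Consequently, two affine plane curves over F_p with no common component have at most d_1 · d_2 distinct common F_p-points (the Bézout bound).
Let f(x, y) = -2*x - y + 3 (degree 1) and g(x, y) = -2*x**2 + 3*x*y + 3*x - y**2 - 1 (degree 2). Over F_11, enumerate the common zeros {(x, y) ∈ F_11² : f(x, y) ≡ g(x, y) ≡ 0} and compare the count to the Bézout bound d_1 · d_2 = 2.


Common zeros: ∅; count = 0; Bézout bound = 2.

deg(f) = 1, deg(g) = 2, so Bézout bound = 2.
Scan x ∈ F_11. For each x, list the y ∈ F_11 with f(x, y) ≡ 0 and those with g(x, y) ≡ 0 (mod 11); the common zeros in that column are the intersection.
  x = 0: f ≡ 0 at y ∈ {3}; g ≡ 0 at y ∈ ∅; common: ∅.
  x = 1: f ≡ 0 at y ∈ {1}; g ≡ 0 at y ∈ {0, 3}; common: ∅.
  x = 2: f ≡ 0 at y ∈ {10}; g ≡ 0 at y ∈ ∅; common: ∅.
  x = 3: f ≡ 0 at y ∈ {8}; g ≡ 0 at y ∈ ∅; common: ∅.
  x = 4: f ≡ 0 at y ∈ {6}; g ≡ 0 at y ∈ {4, 8}; common: ∅.
  x = 5: f ≡ 0 at y ∈ {4}; g ≡ 0 at y ∈ {1, 3}; common: ∅.
  x = 6: f ≡ 0 at y ∈ {2}; g ≡ 0 at y ∈ {0, 7}; common: ∅.
  x = 7: f ≡ 0 at y ∈ {0}; g ≡ 0 at y ∈ ∅; common: ∅.
  x = 8: f ≡ 0 at y ∈ {9}; g ≡ 0 at y ∈ ∅; common: ∅.
  x = 9: f ≡ 0 at y ∈ {7}; g ≡ 0 at y ∈ {1, 4}; common: ∅.
  x = 10: f ≡ 0 at y ∈ {5}; g ≡ 0 at y ∈ ∅; common: ∅.
Collecting: common zeros = ∅, so the count is 0.
Comparison with the Bézout bound: 0 ≤ 2 = deg(f)·deg(g), as expected for curves with no common component (the affine F_11-count falls short of the bound because intersections may lie at infinity, over extension fields, or carry multiplicity).


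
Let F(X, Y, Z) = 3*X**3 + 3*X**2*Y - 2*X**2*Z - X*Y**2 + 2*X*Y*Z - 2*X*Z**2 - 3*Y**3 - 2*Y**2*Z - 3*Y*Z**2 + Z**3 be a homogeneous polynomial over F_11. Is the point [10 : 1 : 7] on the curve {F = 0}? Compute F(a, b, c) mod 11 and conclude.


F(10,1,7) ≡ 8 (mod 11); P is NOT on the curve.

Evaluate F(10, 1, 7) term-by-term (mod 11).
  3*X**3 ↦ 3·1000·1·1 = 3000
  3*X**2*Y ↦ 3·100·1·1 = 300
  -2*X**2*Z ↦ -2·100·1·7 = -1400
  -X*Y**2 ↦ -1·10·1·1 = -10
  2*X*Y*Z ↦ 2·10·1·7 = 140
  -2*X*Z**2 ↦ -2·10·1·49 = -980
  -3*Y**3 ↦ -3·1·1·1 = -3
  -2*Y**2*Z ↦ -2·1·1·7 = -14
  -3*Y*Z**2 ↦ -3·1·1·49 = -147
  Z**3 ↦ 1·1·1·343 = 343
Sum: F(10, 1, 7) = (3000) + (300) + (-1400) + (-10) + (140) + (-980) + (-3) + (-14) + (-147) + (343) = 1229.
Reducing mod 11: 1229 ≡ 8 (mod 11).
Since F(a, b, c) ≡ 8 ≠ 0 (mod 11), P does NOT lie on the curve.


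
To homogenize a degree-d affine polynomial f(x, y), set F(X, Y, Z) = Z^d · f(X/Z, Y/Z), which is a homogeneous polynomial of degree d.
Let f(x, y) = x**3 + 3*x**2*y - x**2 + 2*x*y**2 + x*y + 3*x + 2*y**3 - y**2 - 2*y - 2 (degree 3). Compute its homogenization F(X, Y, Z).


F(X, Y, Z) = X**3 + 3*X**2*Y - X**2*Z + 2*X*Y**2 + X*Y*Z + 3*X*Z**2 + 2*Y**3 - Y**2*Z - 2*Y*Z**2 - 2*Z**3

deg(f) = 3.
Substitute x = X/Z, y = Y/Z into f, then multiply by Z^3.
  monomial 1·x^3·y^0 ↦ 1·X^3·Y^0·Z^0.
  monomial 3·x^2·y^1 ↦ 3·X^2·Y^1·Z^0.
  monomial -1·x^2·y^0 ↦ -1·X^2·Y^0·Z^1.
  monomial 2·x^1·y^2 ↦ 2·X^1·Y^2·Z^0.
  monomial 1·x^1·y^1 ↦ 1·X^1·Y^1·Z^1.
  monomial 3·x^1·y^0 ↦ 3·X^1·Y^0·Z^2.
  monomial 2·x^0·y^3 ↦ 2·X^0·Y^3·Z^0.
  monomial -1·x^0·y^2 ↦ -1·X^0·Y^2·Z^1.
  monomial -2·x^0·y^1 ↦ -2·X^0·Y^1·Z^2.
  monomial -2·x^0·y^0 ↦ -2·X^0·Y^0·Z^3.
Collecting: F(X, Y, Z) = X**3 + 3*X**2*Y - X**2*Z + 2*X*Y**2 + X*Y*Z + 3*X*Z**2 + 2*Y**3 - Y**2*Z - 2*Y*Z**2 - 2*Z**3.


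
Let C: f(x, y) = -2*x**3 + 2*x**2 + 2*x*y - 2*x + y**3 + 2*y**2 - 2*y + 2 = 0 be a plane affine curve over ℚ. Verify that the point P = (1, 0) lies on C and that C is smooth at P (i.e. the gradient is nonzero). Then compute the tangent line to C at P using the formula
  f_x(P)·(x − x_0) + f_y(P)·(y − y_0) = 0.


Tangent line at P: 4 - 4*x = 0.

Step 1: f(1, 0) = 0, so P lies on C.
Step 2: partial derivatives
  f_x(x, y) = -6*x**2 + 4*x + 2*y - 2, f_y(x, y) = 2*x + 3*y**2 + 4*y - 2.
  f_x(P) = -4, f_y(P) = 0 (gradient nonzero, so P is smooth).
Step 3: tangent line at P: -4·(x − 1) + 0·(y − 0) = 0.
Expanding: 4 - 4*x = 0.


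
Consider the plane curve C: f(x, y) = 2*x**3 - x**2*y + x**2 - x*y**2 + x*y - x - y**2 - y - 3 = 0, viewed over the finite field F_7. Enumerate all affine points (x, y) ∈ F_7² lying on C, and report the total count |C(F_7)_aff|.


Affine F_7-points: {(1, 5), (2, 3), (3, 3), (3, 4), (4, 1), (4, 2), (6, 6)}; count = 7.

For each of the 49 pairs (x, y) ∈ F_7², evaluate f(x, y) mod 7. Record the zeros.
  x = 0: [0↦4, 1↦2, 2↦5, 3↦6, 4↦5, 5↦2, 6↦4]  zeros at y ∈ ∅
  x = 1: [0↦6, 1↦3, 2↦3, 3↦6, 4↦5, 5↦0, 6↦5]  zeros at y ∈ {5}
  x = 2: [0↦1, 1↦2, 2↦4, 3↦0, 4↦4, 5↦2, 6↦1]  zeros at y ∈ {3}
  x = 3: [0↦1, 1↦4, 2↦6, 3↦0, 4↦0, 5↦6, 6↦4]  zeros at y ∈ {3, 4}
  x = 4: [0↦4, 1↦0, 2↦0, 3↦4, 4↦5, 5↦3, 6↦5]  zeros at y ∈ {1, 2}
  x = 5: [0↦1, 1↦2, 2↦5, 3↦3, 4↦3, 5↦5, 6↦2]  zeros at y ∈ ∅
  x = 6: [0↦4, 1↦1, 2↦5, 3↦2, 4↦6, 5↦3, 6↦0]  zeros at y ∈ {6}
Collecting zeros: affine points = {(1, 5), (2, 3), (3, 3), (3, 4), (4, 1), (4, 2), (6, 6)}.
Total count |C(F_7)_aff| = 7.


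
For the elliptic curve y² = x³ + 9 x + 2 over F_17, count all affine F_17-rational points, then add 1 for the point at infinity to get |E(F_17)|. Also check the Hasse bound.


Affine points = {(0, 6), (0, 11), (4, 0), (5, 6), (5, 11), (6, 0), (7, 0), (8, 5), (8, 12), (9, 8), (9, 9), (10, 2), (10, 15), (11, 2), (11, 15), (12, 6), (12, 11), (13, 2), (13, 15), (14, 4), (14, 13), (16, 3), (16, 14)}; affine count = 23; |E(F_17)| = 24.

Discriminant check: Δ ∝ 4a³ + 27b² = 4·9³ + 27·2² = 4·729 + 27·4 ≡ 15 (mod 17). Nonzero ⇒ E is nonsingular.
For each x ∈ F_17, compute rhs = x³ + 9·x + 2 mod 17, then count y ∈ F_17 with y² ≡ rhs.
  x = 0: rhs = 2, matching y values: 6, 11 (2 points).
  x = 1: rhs = 12, matching y values: none (0 points).
  x = 2: rhs = 11, matching y values: none (0 points).
  x = 3: rhs = 5, matching y values: none (0 points).
  x = 4: rhs = 0, matching y values: 0 (1 points).
  x = 5: rhs = 2, matching y values: 6, 11 (2 points).
  x = 6: rhs = 0, matching y values: 0 (1 points).
  x = 7: rhs = 0, matching y values: 0 (1 points).
  x = 8: rhs = 8, matching y values: 5, 12 (2 points).
  x = 9: rhs = 13, matching y values: 8, 9 (2 points).
  x = 10: rhs = 4, matching y values: 2, 15 (2 points).
  x = 11: rhs = 4, matching y values: 2, 15 (2 points).
  x = 12: rhs = 2, matching y values: 6, 11 (2 points).
  x = 13: rhs = 4, matching y values: 2, 15 (2 points).
  x = 14: rhs = 16, matching y values: 4, 13 (2 points).
  x = 15: rhs = 10, matching y values: none (0 points).
  x = 16: rhs = 9, matching y values: 3, 14 (2 points).
Total affine count: 23.
Full point count |E(F_17)| = 23 + 1 = 24.
Hasse bound: |24 − (17+1)| = |6| = 6 ≤ 2√17 ≈ 8.2462 ✓.


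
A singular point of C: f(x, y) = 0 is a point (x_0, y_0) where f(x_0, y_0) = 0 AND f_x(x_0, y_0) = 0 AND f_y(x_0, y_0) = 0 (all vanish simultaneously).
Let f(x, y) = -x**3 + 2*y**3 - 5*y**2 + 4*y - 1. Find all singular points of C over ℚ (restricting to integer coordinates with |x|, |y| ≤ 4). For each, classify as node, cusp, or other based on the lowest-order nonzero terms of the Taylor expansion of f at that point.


Singular points: {(0, 1)}; classification: cusp.

Compute partial derivatives:
  f_x = -3*x**2.
  f_y = 6*y**2 - 10*y + 4.
Scan x_0 ∈ {−4, ..., 4}. For each x_0, f_y(x_0, y) is a polynomial in y; find its integer roots y ∈ {−4, ..., 4}, then test f_x and f at those candidates.
  x = -4: f_y(-4, y) = 6*y**2 - 10*y + 4; vanishes at y ∈ {1}. (-4, 1): f_x = -48 ≠ 0.
  x = -3: f_y(-3, y) = 6*y**2 - 10*y + 4; vanishes at y ∈ {1}. (-3, 1): f_x = -27 ≠ 0.
  x = -2: f_y(-2, y) = 6*y**2 - 10*y + 4; vanishes at y ∈ {1}. (-2, 1): f_x = -12 ≠ 0.
  x = -1: f_y(-1, y) = 6*y**2 - 10*y + 4; vanishes at y ∈ {1}. (-1, 1): f_x = -3 ≠ 0.
  x = 0: f_y(0, y) = 6*y**2 - 10*y + 4; vanishes at y ∈ {1}. (0, 1): f_x = 0, f = 0 — SINGULAR.
  x = 1: f_y(1, y) = 6*y**2 - 10*y + 4; vanishes at y ∈ {1}. (1, 1): f_x = -3 ≠ 0.
  x = 2: f_y(2, y) = 6*y**2 - 10*y + 4; vanishes at y ∈ {1}. (2, 1): f_x = -12 ≠ 0.
  x = 3: f_y(3, y) = 6*y**2 - 10*y + 4; vanishes at y ∈ {1}. (3, 1): f_x = -27 ≠ 0.
  x = 4: f_y(4, y) = 6*y**2 - 10*y + 4; vanishes at y ∈ {1}. (4, 1): f_x = -48 ≠ 0.
Only singular point on the grid: (0, 1).
Classify: substitute x = 0 + u, y = 1 + v and expand: f = -u**3 + 2*v**3 + v**2.
No constant or linear terms (consistent with a singular point). Quadratic part: v**2. Cubic part: -u**3 + 2*v**3.
The quadratic part v**2 is a perfect square, so there is a single (double) tangent line v = 0, i.e. y = 1. Restricting the cubic part to that line (v = 0) leaves -u**3 ≠ 0, so f is not divisible by v and the branch is v² ≈ u**3 to lowest order — this is a cusp.
Classification: cusp.


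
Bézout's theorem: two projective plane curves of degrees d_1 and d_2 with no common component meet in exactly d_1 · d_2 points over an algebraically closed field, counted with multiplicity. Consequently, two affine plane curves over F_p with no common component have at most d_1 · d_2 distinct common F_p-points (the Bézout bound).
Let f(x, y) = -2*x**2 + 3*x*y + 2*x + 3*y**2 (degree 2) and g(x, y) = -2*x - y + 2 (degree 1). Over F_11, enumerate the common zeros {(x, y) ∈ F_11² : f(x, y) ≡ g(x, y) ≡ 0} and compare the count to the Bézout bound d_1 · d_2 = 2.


Common zeros: {(1, 0), (3, 7)}; count = 2; Bézout bound = 2.

deg(f) = 2, deg(g) = 1, so Bézout bound = 2.
Scan x ∈ F_11. For each x, list the y ∈ F_11 with f(x, y) ≡ 0 and those with g(x, y) ≡ 0 (mod 11); the common zeros in that column are the intersection.
  x = 0: f ≡ 0 at y ∈ {0}; g ≡ 0 at y ∈ {2}; common: ∅.
  x = 1: f ≡ 0 at y ∈ {0, 10}; g ≡ 0 at y ∈ {0}; common: {0}.
  x = 2: f ≡ 0 at y ∈ ∅; g ≡ 0 at y ∈ {9}; common: ∅.
  x = 3: f ≡ 0 at y ∈ {1, 7}; g ≡ 0 at y ∈ {7}; common: {7}.
  x = 4: f ≡ 0 at y ∈ {8, 10}; g ≡ 0 at y ∈ {5}; common: ∅.
  x = 5: f ≡ 0 at y ∈ {1, 5}; g ≡ 0 at y ∈ {3}; common: ∅.
  x = 6: f ≡ 0 at y ∈ ∅; g ≡ 0 at y ∈ {1}; common: ∅.
  x = 7: f ≡ 0 at y ∈ ∅; g ≡ 0 at y ∈ {10}; common: ∅.
  x = 8: f ≡ 0 at y ∈ ∅; g ≡ 0 at y ∈ {8}; common: ∅.
  x = 9: f ≡ 0 at y ∈ {5, 8}; g ≡ 0 at y ∈ {6}; common: ∅.
  x = 10: f ≡ 0 at y ∈ ∅; g ≡ 0 at y ∈ {4}; common: ∅.
Collecting: common zeros = {(1, 0), (3, 7)}, so the count is 2.
Comparison with the Bézout bound: 2 ≤ 2 = deg(f)·deg(g), as expected for curves with no common component (the bound is attained).


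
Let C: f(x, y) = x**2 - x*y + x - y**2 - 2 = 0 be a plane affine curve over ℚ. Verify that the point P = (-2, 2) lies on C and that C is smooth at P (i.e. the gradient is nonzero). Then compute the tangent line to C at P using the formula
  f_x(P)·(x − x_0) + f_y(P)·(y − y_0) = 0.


Tangent line at P: -5*x - 2*y - 6 = 0.

Step 1: f(-2, 2) = 0, so P lies on C.
Step 2: partial derivatives
  f_x(x, y) = 2*x - y + 1, f_y(x, y) = -x - 2*y.
  f_x(P) = -5, f_y(P) = -2 (gradient nonzero, so P is smooth).
Step 3: tangent line at P: -5·(x − -2) + -2·(y − 2) = 0.
Expanding: -5*x - 2*y - 6 = 0.


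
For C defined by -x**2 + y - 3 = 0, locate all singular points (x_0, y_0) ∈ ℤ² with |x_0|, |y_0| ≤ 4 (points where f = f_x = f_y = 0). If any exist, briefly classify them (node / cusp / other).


No singular points in the scanned grid; C is smooth there.

Compute partial derivatives:
  f_x = -2*x.
  f_y = 1.
f_y = 1 is a nonzero constant, so f_y never vanishes: no point (x, y) can satisfy f = f_x = f_y = 0. In particular no (x, y) ∈ {−4, ..., 4}² is singular; the curve is smooth.


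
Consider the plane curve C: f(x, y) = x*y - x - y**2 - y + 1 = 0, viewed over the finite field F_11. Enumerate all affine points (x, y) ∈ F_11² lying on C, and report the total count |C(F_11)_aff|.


Affine F_11-points: {(0, 3), (0, 7), (1, 0), (5, 2), (6, 6), (6, 10), (7, 8), (7, 9), (10, 4), (10, 5)}; count = 10.

For each of the 121 pairs (x, y) ∈ F_11², evaluate f(x, y) mod 11. Record the zeros.
  x = 0: [0↦1, 1↦10, 2↦6, 3↦0, 4↦3, 5↦4, 6↦3, 7↦0, 8↦6, 9↦10, 10↦1]  zeros at y ∈ {3, 7}
  x = 1: [0↦0, 1↦10, 2↦7, 3↦2, 4↦6, 5↦8, 6↦8, 7↦6, 8↦2, 9↦7, 10↦10]  zeros at y ∈ {0}
  x = 2: [0↦10, 1↦10, 2↦8, 3↦4, 4↦9, 5↦1, 6↦2, 7↦1, 8↦9, 9↦4, 10↦8]  zeros at y ∈ ∅
  x = 3: [0↦9, 1↦10, 2↦9, 3↦6, 4↦1, 5↦5, 6↦7, 7↦7, 8↦5, 9↦1, 10↦6]  zeros at y ∈ ∅
  x = 4: [0↦8, 1↦10, 2↦10, 3↦8, 4↦4, 5↦9, 6↦1, 7↦2, 8↦1, 9↦9, 10↦4]  zeros at y ∈ ∅
  x = 5: [0↦7, 1↦10, 2↦0, 3↦10, 4↦7, 5↦2, 6↦6, 7↦8, 8↦8, 9↦6, 10↦2]  zeros at y ∈ {2}
  x = 6: [0↦6, 1↦10, 2↦1, 3↦1, 4↦10, 5↦6, 6↦0, 7↦3, 8↦4, 9↦3, 10↦0]  zeros at y ∈ {6, 10}
  x = 7: [0↦5, 1↦10, 2↦2, 3↦3, 4↦2, 5↦10, 6↦5, 7↦9, 8↦0, 9↦0, 10↦9]  zeros at y ∈ {8, 9}
  x = 8: [0↦4, 1↦10, 2↦3, 3↦5, 4↦5, 5↦3, 6↦10, 7↦4, 8↦7, 9↦8, 10↦7]  zeros at y ∈ ∅
  x = 9: [0↦3, 1↦10, 2↦4, 3↦7, 4↦8, 5↦7, 6↦4, 7↦10, 8↦3, 9↦5, 10↦5]  zeros at y ∈ ∅
  x = 10: [0↦2, 1↦10, 2↦5, 3↦9, 4↦0, 5↦0, 6↦9, 7↦5, 8↦10, 9↦2, 10↦3]  zeros at y ∈ {4, 5}
Collecting zeros: affine points = {(0, 3), (0, 7), (1, 0), (5, 2), (6, 6), (6, 10), (7, 8), (7, 9), (10, 4), (10, 5)}.
Total count |C(F_11)_aff| = 10.


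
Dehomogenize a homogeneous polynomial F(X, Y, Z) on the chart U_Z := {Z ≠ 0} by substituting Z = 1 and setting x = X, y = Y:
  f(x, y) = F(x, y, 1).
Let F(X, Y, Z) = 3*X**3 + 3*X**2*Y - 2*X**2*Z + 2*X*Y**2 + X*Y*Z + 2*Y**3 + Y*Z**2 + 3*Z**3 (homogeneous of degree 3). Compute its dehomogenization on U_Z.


f(x, y) = 3*x**3 + 3*x**2*y - 2*x**2 + 2*x*y**2 + x*y + 2*y**3 + y + 3

On U_Z we set Z = 1. Each monomial c·X^i·Y^j·Z^k in F becomes c·x^i·y^j·1^k = c·x^i·y^j.
Substituting Z = 1: F(X, Y, 1) = 3*x**3 + 3*x**2*y - 2*x**2 + 2*x*y**2 + x*y + 2*y**3 + y + 3.
Note: deg(f) ≤ deg(F) = 3; strict inequality happens when F is divisible by Z (lost terms).


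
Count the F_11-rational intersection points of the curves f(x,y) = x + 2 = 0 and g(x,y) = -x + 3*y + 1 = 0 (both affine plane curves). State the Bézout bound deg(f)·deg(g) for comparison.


Common zeros: {(9, 10)}; count = 1; Bézout bound = 1.

deg(f) = 1, deg(g) = 1, so Bézout bound = 1.
Scan x ∈ F_11. For each x, list the y ∈ F_11 with f(x, y) ≡ 0 and those with g(x, y) ≡ 0 (mod 11); the common zeros in that column are the intersection.
  x = 0: f ≡ 0 at y ∈ ∅; g ≡ 0 at y ∈ {7}; common: ∅.
  x = 1: f ≡ 0 at y ∈ ∅; g ≡ 0 at y ∈ {0}; common: ∅.
  x = 2: f ≡ 0 at y ∈ ∅; g ≡ 0 at y ∈ {4}; common: ∅.
  x = 3: f ≡ 0 at y ∈ ∅; g ≡ 0 at y ∈ {8}; common: ∅.
  x = 4: f ≡ 0 at y ∈ ∅; g ≡ 0 at y ∈ {1}; common: ∅.
  x = 5: f ≡ 0 at y ∈ ∅; g ≡ 0 at y ∈ {5}; common: ∅.
  x = 6: f ≡ 0 at y ∈ ∅; g ≡ 0 at y ∈ {9}; common: ∅.
  x = 7: f ≡ 0 at y ∈ ∅; g ≡ 0 at y ∈ {2}; common: ∅.
  x = 8: f ≡ 0 at y ∈ ∅; g ≡ 0 at y ∈ {6}; common: ∅.
  x = 9: f ≡ 0 at y ∈ {0, 1, 2, 3, 4, 5, 6, 7, 8, 9, 10}; g ≡ 0 at y ∈ {10}; common: {10}.
  x = 10: f ≡ 0 at y ∈ ∅; g ≡ 0 at y ∈ {3}; common: ∅.
Collecting: common zeros = {(9, 10)}, so the count is 1.
Comparison with the Bézout bound: 1 ≤ 1 = deg(f)·deg(g), as expected for curves with no common component (the bound is attained).


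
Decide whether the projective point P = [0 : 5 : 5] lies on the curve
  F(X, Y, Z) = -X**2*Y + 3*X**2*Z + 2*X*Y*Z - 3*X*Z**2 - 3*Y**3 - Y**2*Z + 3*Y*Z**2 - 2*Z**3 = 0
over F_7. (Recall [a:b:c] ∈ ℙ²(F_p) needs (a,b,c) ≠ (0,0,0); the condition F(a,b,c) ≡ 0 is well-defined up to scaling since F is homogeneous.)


F(0,5,5) ≡ 3 (mod 7); P is NOT on the curve.

Evaluate F(0, 5, 5) term-by-term (mod 7).
  -X**2*Y ↦ -1·0·5·1 = 0
  3*X**2*Z ↦ 3·0·1·5 = 0
  2*X*Y*Z ↦ 2·0·5·5 = 0
  -3*X*Z**2 ↦ -3·0·1·25 = 0
  -3*Y**3 ↦ -3·1·125·1 = -375
  -Y**2*Z ↦ -1·1·25·5 = -125
  3*Y*Z**2 ↦ 3·1·5·25 = 375
  -2*Z**3 ↦ -2·1·1·125 = -250
Sum: F(0, 5, 5) = (0) + (0) + (0) + (0) + (-375) + (-125) + (375) + (-250) = -375.
Reducing mod 7: -375 ≡ 3 (mod 7).
Since F(a, b, c) ≡ 3 ≠ 0 (mod 7), P does NOT lie on the curve.


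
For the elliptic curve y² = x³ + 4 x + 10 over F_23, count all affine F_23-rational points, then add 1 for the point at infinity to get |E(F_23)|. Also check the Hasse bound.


Affine points = {(2, 7), (2, 16), (3, 7), (3, 16), (7, 6), (7, 17), (8, 5), (8, 18), (9, 4), (9, 19), (14, 2), (14, 21), (15, 8), (15, 15), (17, 0), (18, 7), (18, 16)}; affine count = 17; |E(F_23)| = 18.

Discriminant check: Δ ∝ 4a³ + 27b² = 4·4³ + 27·10² = 4·64 + 27·100 ≡ 12 (mod 23). Nonzero ⇒ E is nonsingular.
For each x ∈ F_23, compute rhs = x³ + 4·x + 10 mod 23, then count y ∈ F_23 with y² ≡ rhs.
  x = 0: rhs = 10, matching y values: none (0 points).
  x = 1: rhs = 15, matching y values: none (0 points).
  x = 2: rhs = 3, matching y values: 7, 16 (2 points).
  x = 3: rhs = 3, matching y values: 7, 16 (2 points).
  x = 4: rhs = 21, matching y values: none (0 points).
  x = 5: rhs = 17, matching y values: none (0 points).
  x = 6: rhs = 20, matching y values: none (0 points).
  x = 7: rhs = 13, matching y values: 6, 17 (2 points).
  x = 8: rhs = 2, matching y values: 5, 18 (2 points).
  x = 9: rhs = 16, matching y values: 4, 19 (2 points).
  x = 10: rhs = 15, matching y values: none (0 points).
  x = 11: rhs = 5, matching y values: none (0 points).
  x = 12: rhs = 15, matching y values: none (0 points).
  x = 13: rhs = 5, matching y values: none (0 points).
  x = 14: rhs = 4, matching y values: 2, 21 (2 points).
  x = 15: rhs = 18, matching y values: 8, 15 (2 points).
  x = 16: rhs = 7, matching y values: none (0 points).
  x = 17: rhs = 0, matching y values: 0 (1 points).
  x = 18: rhs = 3, matching y values: 7, 16 (2 points).
  x = 19: rhs = 22, matching y values: none (0 points).
  x = 20: rhs = 17, matching y values: none (0 points).
  x = 21: rhs = 17, matching y values: none (0 points).
  x = 22: rhs = 5, matching y values: none (0 points).
Total affine count: 17.
Full point count |E(F_23)| = 17 + 1 = 18.
Hasse bound: |18 − (23+1)| = |-6| = 6 ≤ 2√23 ≈ 9.5917 ✓.


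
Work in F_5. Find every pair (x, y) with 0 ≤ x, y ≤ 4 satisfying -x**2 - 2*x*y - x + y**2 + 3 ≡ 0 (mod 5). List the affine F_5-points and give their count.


Affine F_5-points: {(1, 1)}; count = 1.

For each of the 25 pairs (x, y) ∈ F_5², evaluate f(x, y) mod 5. Record the zeros.
  x = 0: [0↦3, 1↦4, 2↦2, 3↦2, 4↦4]  zeros at y ∈ ∅
  x = 1: [0↦1, 1↦0, 2↦1, 3↦4, 4↦4]  zeros at y ∈ {1}
  x = 2: [0↦2, 1↦4, 2↦3, 3↦4, 4↦2]  zeros at y ∈ ∅
  x = 3: [0↦1, 1↦1, 2↦3, 3↦2, 4↦3]  zeros at y ∈ ∅
  x = 4: [0↦3, 1↦1, 2↦1, 3↦3, 4↦2]  zeros at y ∈ ∅
Collecting zeros: affine points = {(1, 1)}.
Total count |C(F_5)_aff| = 1.


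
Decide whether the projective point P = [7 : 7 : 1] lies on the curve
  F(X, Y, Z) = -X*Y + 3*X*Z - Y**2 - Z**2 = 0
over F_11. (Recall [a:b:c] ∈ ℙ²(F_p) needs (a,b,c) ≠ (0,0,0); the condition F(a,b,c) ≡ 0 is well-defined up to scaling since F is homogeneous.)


F(7,7,1) ≡ 10 (mod 11); P is NOT on the curve.

Evaluate F(7, 7, 1) term-by-term (mod 11).
  -X*Y ↦ -1·7·7·1 = -49
  3*X*Z ↦ 3·7·1·1 = 21
  -Y**2 ↦ -1·1·49·1 = -49
  -Z**2 ↦ -1·1·1·1 = -1
Sum: F(7, 7, 1) = (-49) + (21) + (-49) + (-1) = -78.
Reducing mod 11: -78 ≡ 10 (mod 11).
Since F(a, b, c) ≡ 10 ≠ 0 (mod 11), P does NOT lie on the curve.


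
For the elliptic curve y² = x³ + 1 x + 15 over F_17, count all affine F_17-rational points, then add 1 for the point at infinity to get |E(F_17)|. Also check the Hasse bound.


Affine points = {(0, 7), (0, 10), (1, 0), (2, 5), (2, 12), (4, 7), (4, 10), (5, 3), (5, 14), (6, 4), (6, 13), (7, 5), (7, 12), (8, 5), (8, 12), (12, 2), (12, 15), (13, 7), (13, 10), (14, 6), (14, 11), (16, 8), (16, 9)}; affine count = 23; |E(F_17)| = 24.

Discriminant check: Δ ∝ 4a³ + 27b² = 4·1³ + 27·15² = 4·1 + 27·225 ≡ 10 (mod 17). Nonzero ⇒ E is nonsingular.
For each x ∈ F_17, compute rhs = x³ + 1·x + 15 mod 17, then count y ∈ F_17 with y² ≡ rhs.
  x = 0: rhs = 15, matching y values: 7, 10 (2 points).
  x = 1: rhs = 0, matching y values: 0 (1 points).
  x = 2: rhs = 8, matching y values: 5, 12 (2 points).
  x = 3: rhs = 11, matching y values: none (0 points).
  x = 4: rhs = 15, matching y values: 7, 10 (2 points).
  x = 5: rhs = 9, matching y values: 3, 14 (2 points).
  x = 6: rhs = 16, matching y values: 4, 13 (2 points).
  x = 7: rhs = 8, matching y values: 5, 12 (2 points).
  x = 8: rhs = 8, matching y values: 5, 12 (2 points).
  x = 9: rhs = 5, matching y values: none (0 points).
  x = 10: rhs = 5, matching y values: none (0 points).
  x = 11: rhs = 14, matching y values: none (0 points).
  x = 12: rhs = 4, matching y values: 2, 15 (2 points).
  x = 13: rhs = 15, matching y values: 7, 10 (2 points).
  x = 14: rhs = 2, matching y values: 6, 11 (2 points).
  x = 15: rhs = 5, matching y values: none (0 points).
  x = 16: rhs = 13, matching y values: 8, 9 (2 points).
Total affine count: 23.
Full point count |E(F_17)| = 23 + 1 = 24.
Hasse bound: |24 − (17+1)| = |6| = 6 ≤ 2√17 ≈ 8.2462 ✓.


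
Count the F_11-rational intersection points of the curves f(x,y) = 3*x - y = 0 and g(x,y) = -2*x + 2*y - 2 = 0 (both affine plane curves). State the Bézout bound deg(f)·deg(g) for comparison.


Common zeros: {(6, 7)}; count = 1; Bézout bound = 1.

deg(f) = 1, deg(g) = 1, so Bézout bound = 1.
Scan x ∈ F_11. For each x, list the y ∈ F_11 with f(x, y) ≡ 0 and those with g(x, y) ≡ 0 (mod 11); the common zeros in that column are the intersection.
  x = 0: f ≡ 0 at y ∈ {0}; g ≡ 0 at y ∈ {1}; common: ∅.
  x = 1: f ≡ 0 at y ∈ {3}; g ≡ 0 at y ∈ {2}; common: ∅.
  x = 2: f ≡ 0 at y ∈ {6}; g ≡ 0 at y ∈ {3}; common: ∅.
  x = 3: f ≡ 0 at y ∈ {9}; g ≡ 0 at y ∈ {4}; common: ∅.
  x = 4: f ≡ 0 at y ∈ {1}; g ≡ 0 at y ∈ {5}; common: ∅.
  x = 5: f ≡ 0 at y ∈ {4}; g ≡ 0 at y ∈ {6}; common: ∅.
  x = 6: f ≡ 0 at y ∈ {7}; g ≡ 0 at y ∈ {7}; common: {7}.
  x = 7: f ≡ 0 at y ∈ {10}; g ≡ 0 at y ∈ {8}; common: ∅.
  x = 8: f ≡ 0 at y ∈ {2}; g ≡ 0 at y ∈ {9}; common: ∅.
  x = 9: f ≡ 0 at y ∈ {5}; g ≡ 0 at y ∈ {10}; common: ∅.
  x = 10: f ≡ 0 at y ∈ {8}; g ≡ 0 at y ∈ {0}; common: ∅.
Collecting: common zeros = {(6, 7)}, so the count is 1.
Comparison with the Bézout bound: 1 ≤ 1 = deg(f)·deg(g), as expected for curves with no common component (the bound is attained).


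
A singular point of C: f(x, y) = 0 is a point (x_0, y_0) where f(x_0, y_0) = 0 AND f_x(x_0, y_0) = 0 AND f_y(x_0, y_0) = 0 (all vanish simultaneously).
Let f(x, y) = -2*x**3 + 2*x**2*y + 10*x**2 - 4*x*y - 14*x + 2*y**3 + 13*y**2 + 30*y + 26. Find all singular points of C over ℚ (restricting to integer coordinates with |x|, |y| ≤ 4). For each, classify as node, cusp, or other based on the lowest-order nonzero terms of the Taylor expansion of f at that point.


Singular points: {(1, -2)}; classification: cusp.

Compute partial derivatives:
  f_x = -6*x**2 + 4*x*y + 20*x - 4*y - 14.
  f_y = 2*x**2 - 4*x + 6*y**2 + 26*y + 30.
Scan x_0 ∈ {−4, ..., 4}. For each x_0, f_y(x_0, y) is a polynomial in y; find its integer roots y ∈ {−4, ..., 4}, then test f_x and f at those candidates.
  x = -4: f_y(-4, y) = 6*y**2 + 26*y + 78; no integer root y with |y| ≤ 4.
  x = -3: f_y(-3, y) = 6*y**2 + 26*y + 60; no integer root y with |y| ≤ 4.
  x = -2: f_y(-2, y) = 6*y**2 + 26*y + 46; no integer root y with |y| ≤ 4.
  x = -1: f_y(-1, y) = 6*y**2 + 26*y + 36; no integer root y with |y| ≤ 4.
  x = 0: f_y(0, y) = 6*y**2 + 26*y + 30; no integer root y with |y| ≤ 4.
  x = 1: f_y(1, y) = 6*y**2 + 26*y + 28; vanishes at y ∈ {-2}. (1, -2): f_x = 0, f = 0 — SINGULAR.
  x = 2: f_y(2, y) = 6*y**2 + 26*y + 30; no integer root y with |y| ≤ 4.
  x = 3: f_y(3, y) = 6*y**2 + 26*y + 36; no integer root y with |y| ≤ 4.
  x = 4: f_y(4, y) = 6*y**2 + 26*y + 46; no integer root y with |y| ≤ 4.
Only singular point on the grid: (1, -2).
Classify: substitute x = 1 + u, y = -2 + v and expand: f = -2*u**3 + 2*u**2*v + 2*v**3 + v**2.
No constant or linear terms (consistent with a singular point). Quadratic part: v**2. Cubic part: -2*u**3 + 2*u**2*v + 2*v**3.
The quadratic part v**2 is a perfect square, so there is a single (double) tangent line v = 0, i.e. y = -2. Restricting the cubic part to that line (v = 0) leaves -2*u**3 ≠ 0, so f is not divisible by v and the branch is v² ≈ 2*u**3 to lowest order — this is a cusp.
Classification: cusp.


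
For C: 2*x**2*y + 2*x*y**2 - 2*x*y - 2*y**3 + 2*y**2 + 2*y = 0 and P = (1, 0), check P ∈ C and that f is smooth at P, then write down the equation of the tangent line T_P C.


Tangent line at P: 2*y = 0.

Step 1: f(1, 0) = 0, so P lies on C.
Step 2: partial derivatives
  f_x(x, y) = 4*x*y + 2*y**2 - 2*y, f_y(x, y) = 2*x**2 + 4*x*y - 2*x - 6*y**2 + 4*y + 2.
  f_x(P) = 0, f_y(P) = 2 (gradient nonzero, so P is smooth).
Step 3: tangent line at P: 0·(x − 1) + 2·(y − 0) = 0.
Expanding: 2*y = 0.


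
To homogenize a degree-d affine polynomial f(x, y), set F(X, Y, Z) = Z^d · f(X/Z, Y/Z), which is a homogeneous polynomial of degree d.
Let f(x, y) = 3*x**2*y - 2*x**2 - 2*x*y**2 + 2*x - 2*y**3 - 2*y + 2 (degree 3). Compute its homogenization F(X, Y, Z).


F(X, Y, Z) = 3*X**2*Y - 2*X**2*Z - 2*X*Y**2 + 2*X*Z**2 - 2*Y**3 - 2*Y*Z**2 + 2*Z**3

deg(f) = 3.
Substitute x = X/Z, y = Y/Z into f, then multiply by Z^3.
  monomial 3·x^2·y^1 ↦ 3·X^2·Y^1·Z^0.
  monomial -2·x^2·y^0 ↦ -2·X^2·Y^0·Z^1.
  monomial -2·x^1·y^2 ↦ -2·X^1·Y^2·Z^0.
  monomial 2·x^1·y^0 ↦ 2·X^1·Y^0·Z^2.
  monomial -2·x^0·y^3 ↦ -2·X^0·Y^3·Z^0.
  monomial -2·x^0·y^1 ↦ -2·X^0·Y^1·Z^2.
  monomial 2·x^0·y^0 ↦ 2·X^0·Y^0·Z^3.
Collecting: F(X, Y, Z) = 3*X**2*Y - 2*X**2*Z - 2*X*Y**2 + 2*X*Z**2 - 2*Y**3 - 2*Y*Z**2 + 2*Z**3.
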